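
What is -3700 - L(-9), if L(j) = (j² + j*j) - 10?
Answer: -3852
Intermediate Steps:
L(j) = -10 + 2*j² (L(j) = (j² + j²) - 10 = 2*j² - 10 = -10 + 2*j²)
-3700 - L(-9) = -3700 - (-10 + 2*(-9)²) = -3700 - (-10 + 2*81) = -3700 - (-10 + 162) = -3700 - 1*152 = -3700 - 152 = -3852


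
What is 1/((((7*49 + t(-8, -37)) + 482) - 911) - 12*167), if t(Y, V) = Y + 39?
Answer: -1/2059 ≈ -0.00048567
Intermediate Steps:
t(Y, V) = 39 + Y
1/((((7*49 + t(-8, -37)) + 482) - 911) - 12*167) = 1/((((7*49 + (39 - 8)) + 482) - 911) - 12*167) = 1/((((343 + 31) + 482) - 911) - 2004) = 1/(((374 + 482) - 911) - 2004) = 1/((856 - 911) - 2004) = 1/(-55 - 2004) = 1/(-2059) = -1/2059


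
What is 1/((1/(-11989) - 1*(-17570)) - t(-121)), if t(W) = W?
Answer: 11989/212097398 ≈ 5.6526e-5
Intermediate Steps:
1/((1/(-11989) - 1*(-17570)) - t(-121)) = 1/((1/(-11989) - 1*(-17570)) - 1*(-121)) = 1/((-1/11989 + 17570) + 121) = 1/(210646729/11989 + 121) = 1/(212097398/11989) = 11989/212097398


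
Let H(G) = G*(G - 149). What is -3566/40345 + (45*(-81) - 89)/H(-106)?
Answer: -24703721/109052535 ≈ -0.22653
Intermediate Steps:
H(G) = G*(-149 + G)
-3566/40345 + (45*(-81) - 89)/H(-106) = -3566/40345 + (45*(-81) - 89)/((-106*(-149 - 106))) = -3566*1/40345 + (-3645 - 89)/((-106*(-255))) = -3566/40345 - 3734/27030 = -3566/40345 - 3734*1/27030 = -3566/40345 - 1867/13515 = -24703721/109052535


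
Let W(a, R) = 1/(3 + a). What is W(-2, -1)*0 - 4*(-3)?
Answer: 12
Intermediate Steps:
W(-2, -1)*0 - 4*(-3) = 0/(3 - 2) - 4*(-3) = 0/1 + 12 = 1*0 + 12 = 0 + 12 = 12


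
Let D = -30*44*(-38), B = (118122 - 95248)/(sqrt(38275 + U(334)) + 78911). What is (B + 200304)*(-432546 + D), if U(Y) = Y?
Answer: -119235243768615411483/1556726828 + 2186674341*sqrt(38609)/1556726828 ≈ -7.6593e+10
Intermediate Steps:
B = 22874/(78911 + sqrt(38609)) (B = (118122 - 95248)/(sqrt(38275 + 334) + 78911) = 22874/(sqrt(38609) + 78911) = 22874/(78911 + sqrt(38609)) ≈ 0.28915)
D = 50160 (D = -1320*(-38) = 50160)
(B + 200304)*(-432546 + D) = ((902505107/3113453656 - 11437*sqrt(38609)/3113453656) + 200304)*(-432546 + 50160) = (623638123616531/3113453656 - 11437*sqrt(38609)/3113453656)*(-382386) = -119235243768615411483/1556726828 + 2186674341*sqrt(38609)/1556726828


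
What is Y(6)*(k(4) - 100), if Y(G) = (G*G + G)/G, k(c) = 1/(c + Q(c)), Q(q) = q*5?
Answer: -16793/24 ≈ -699.71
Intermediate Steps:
Q(q) = 5*q
k(c) = 1/(6*c) (k(c) = 1/(c + 5*c) = 1/(6*c))
Y(G) = (G + G²)/G (Y(G) = (G² + G)/G = (G + G²)/G)
Y(6)*(k(4) - 100) = (1 + 6)*((⅙)/4 - 100) = 7*((⅙)*(¼) - 100) = 7*(1/24 - 100) = 7*(-2399/24) = -16793/24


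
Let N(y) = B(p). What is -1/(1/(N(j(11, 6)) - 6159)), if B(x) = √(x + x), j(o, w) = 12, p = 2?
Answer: 6157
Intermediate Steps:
B(x) = √2*√x (B(x) = √(2*x) = √2*√x)
N(y) = 2 (N(y) = √2*√2 = 2)
-1/(1/(N(j(11, 6)) - 6159)) = -1/(1/(2 - 6159)) = -1/(1/(-6157)) = -1/(-1/6157) = -1*(-6157) = 6157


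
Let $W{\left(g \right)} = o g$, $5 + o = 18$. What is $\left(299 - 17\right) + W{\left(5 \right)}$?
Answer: $347$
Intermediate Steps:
$o = 13$ ($o = -5 + 18 = 13$)
$W{\left(g \right)} = 13 g$
$\left(299 - 17\right) + W{\left(5 \right)} = \left(299 - 17\right) + 13 \cdot 5 = 282 + 65 = 347$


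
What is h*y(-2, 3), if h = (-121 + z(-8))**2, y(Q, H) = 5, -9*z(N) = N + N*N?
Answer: 6555125/81 ≈ 80928.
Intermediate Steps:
z(N) = -N/9 - N**2/9 (z(N) = -(N + N*N)/9 = -(N + N**2)/9 = -N/9 - N**2/9)
h = 1311025/81 (h = (-121 - 1/9*(-8)*(1 - 8))**2 = (-121 - 1/9*(-8)*(-7))**2 = (-121 - 56/9)**2 = (-1145/9)**2 = 1311025/81 ≈ 16186.)
h*y(-2, 3) = (1311025/81)*5 = 6555125/81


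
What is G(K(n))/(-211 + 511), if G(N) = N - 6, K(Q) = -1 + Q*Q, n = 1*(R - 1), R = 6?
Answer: 3/50 ≈ 0.060000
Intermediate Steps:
n = 5 (n = 1*(6 - 1) = 1*5 = 5)
K(Q) = -1 + Q²
G(N) = -6 + N
G(K(n))/(-211 + 511) = (-6 + (-1 + 5²))/(-211 + 511) = (-6 + (-1 + 25))/300 = (-6 + 24)*(1/300) = 18*(1/300) = 3/50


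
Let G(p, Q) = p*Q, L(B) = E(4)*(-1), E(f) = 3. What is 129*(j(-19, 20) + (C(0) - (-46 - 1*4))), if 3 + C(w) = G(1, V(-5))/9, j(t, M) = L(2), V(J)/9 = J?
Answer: 5031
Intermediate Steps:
V(J) = 9*J
L(B) = -3 (L(B) = 3*(-1) = -3)
j(t, M) = -3
G(p, Q) = Q*p
C(w) = -8 (C(w) = -3 + ((9*(-5))*1)/9 = -3 - 45*1*(1/9) = -3 - 45*1/9 = -3 - 5 = -8)
129*(j(-19, 20) + (C(0) - (-46 - 1*4))) = 129*(-3 + (-8 - (-46 - 1*4))) = 129*(-3 + (-8 - (-46 - 4))) = 129*(-3 + (-8 - 1*(-50))) = 129*(-3 + (-8 + 50)) = 129*(-3 + 42) = 129*39 = 5031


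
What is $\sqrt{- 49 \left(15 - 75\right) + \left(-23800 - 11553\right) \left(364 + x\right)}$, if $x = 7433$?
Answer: $i \sqrt{275644401} \approx 16603.0 i$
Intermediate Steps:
$\sqrt{- 49 \left(15 - 75\right) + \left(-23800 - 11553\right) \left(364 + x\right)} = \sqrt{- 49 \left(15 - 75\right) + \left(-23800 - 11553\right) \left(364 + 7433\right)} = \sqrt{\left(-49\right) \left(-60\right) - 275647341} = \sqrt{2940 - 275647341} = \sqrt{-275644401} = i \sqrt{275644401}$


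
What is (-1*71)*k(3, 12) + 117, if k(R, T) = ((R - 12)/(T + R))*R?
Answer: 1224/5 ≈ 244.80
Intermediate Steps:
k(R, T) = R*(-12 + R)/(R + T) (k(R, T) = ((-12 + R)/(R + T))*R = R*(-12 + R)/(R + T))
(-1*71)*k(3, 12) + 117 = (-1*71)*(3*(-12 + 3)/(3 + 12)) + 117 = -213*(-9)/15 + 117 = -71*(-9/5) + 117 = 639/5 + 117 = 1224/5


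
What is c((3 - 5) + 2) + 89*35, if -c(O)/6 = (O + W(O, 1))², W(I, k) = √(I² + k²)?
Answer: 3109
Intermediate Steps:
c(O) = -6*(O + √(1 + O²))² (c(O) = -6*(O + √(O² + 1²))² = -6*(O + √(O² + 1))² = -6*(O + √(1 + O²))²)
c((3 - 5) + 2) + 89*35 = -6*(((3 - 5) + 2) + √(1 + ((3 - 5) + 2)²))² + 89*35 = -6*((-2 + 2) + √(1 + (-2 + 2)²))² + 3115 = -6*(0 + √(1 + 0²))² + 3115 = -6*(0 + √(1 + 0))² + 3115 = -6*(0 + √1)² + 3115 = -6*(0 + 1)² + 3115 = -6*1² + 3115 = -6*1 + 3115 = -6 + 3115 = 3109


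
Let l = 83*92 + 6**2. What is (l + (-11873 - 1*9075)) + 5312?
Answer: -7964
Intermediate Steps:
l = 7672 (l = 7636 + 36 = 7672)
(l + (-11873 - 1*9075)) + 5312 = (7672 + (-11873 - 1*9075)) + 5312 = (7672 + (-11873 - 9075)) + 5312 = (7672 - 20948) + 5312 = -13276 + 5312 = -7964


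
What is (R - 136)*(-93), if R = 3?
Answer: 12369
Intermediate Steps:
(R - 136)*(-93) = (3 - 136)*(-93) = -133*(-93) = 12369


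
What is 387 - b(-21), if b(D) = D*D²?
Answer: 9648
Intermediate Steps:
b(D) = D³
387 - b(-21) = 387 - 1*(-21)³ = 387 - 1*(-9261) = 387 + 9261 = 9648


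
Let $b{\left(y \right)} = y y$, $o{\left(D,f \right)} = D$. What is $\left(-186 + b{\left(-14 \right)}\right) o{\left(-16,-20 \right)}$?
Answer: $-160$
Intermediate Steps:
$b{\left(y \right)} = y^{2}$
$\left(-186 + b{\left(-14 \right)}\right) o{\left(-16,-20 \right)} = \left(-186 + \left(-14\right)^{2}\right) \left(-16\right) = \left(-186 + 196\right) \left(-16\right) = 10 \left(-16\right) = -160$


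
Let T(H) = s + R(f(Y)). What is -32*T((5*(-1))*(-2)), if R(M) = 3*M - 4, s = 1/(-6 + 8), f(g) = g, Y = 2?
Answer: -80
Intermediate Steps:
s = ½ (s = 1/2 = ½ ≈ 0.50000)
R(M) = -4 + 3*M
T(H) = 5/2 (T(H) = ½ + (-4 + 3*2) = ½ + (-4 + 6) = ½ + 2 = 5/2)
-32*T((5*(-1))*(-2)) = -32*5/2 = -80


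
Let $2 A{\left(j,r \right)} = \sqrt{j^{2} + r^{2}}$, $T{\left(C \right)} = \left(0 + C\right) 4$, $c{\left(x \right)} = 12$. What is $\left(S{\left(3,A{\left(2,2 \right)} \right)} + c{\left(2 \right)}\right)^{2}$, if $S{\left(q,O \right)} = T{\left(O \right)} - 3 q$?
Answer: $41 + 24 \sqrt{2} \approx 74.941$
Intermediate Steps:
$T{\left(C \right)} = 4 C$ ($T{\left(C \right)} = C 4 = 4 C$)
$A{\left(j,r \right)} = \frac{\sqrt{j^{2} + r^{2}}}{2}$
$S{\left(q,O \right)} = - 3 q + 4 O$ ($S{\left(q,O \right)} = 4 O - 3 q = - 3 q + 4 O$)
$\left(S{\left(3,A{\left(2,2 \right)} \right)} + c{\left(2 \right)}\right)^{2} = \left(\left(\left(-3\right) 3 + 4 \frac{\sqrt{2^{2} + 2^{2}}}{2}\right) + 12\right)^{2} = \left(\left(-9 + 4 \frac{\sqrt{4 + 4}}{2}\right) + 12\right)^{2} = \left(\left(-9 + 4 \frac{\sqrt{8}}{2}\right) + 12\right)^{2} = \left(\left(-9 + 4 \frac{2 \sqrt{2}}{2}\right) + 12\right)^{2} = \left(\left(-9 + 4 \sqrt{2}\right) + 12\right)^{2} = \left(3 + 4 \sqrt{2}\right)^{2}$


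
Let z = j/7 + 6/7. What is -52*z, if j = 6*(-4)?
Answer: 936/7 ≈ 133.71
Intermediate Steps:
j = -24
z = -18/7 (z = -24/7 + 6/7 = -18/7 ≈ -2.5714)
-52*z = -52*(-18/7) = 936/7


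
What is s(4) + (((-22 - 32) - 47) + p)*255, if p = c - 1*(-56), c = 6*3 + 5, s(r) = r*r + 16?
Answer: -5578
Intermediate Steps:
s(r) = 16 + r**2 (s(r) = r**2 + 16 = 16 + r**2)
c = 23 (c = 18 + 5 = 23)
p = 79 (p = 23 - 1*(-56) = 23 + 56 = 79)
s(4) + (((-22 - 32) - 47) + p)*255 = (16 + 4**2) + (((-22 - 32) - 47) + 79)*255 = (16 + 16) + ((-54 - 47) + 79)*255 = 32 + (-101 + 79)*255 = 32 - 22*255 = 32 - 5610 = -5578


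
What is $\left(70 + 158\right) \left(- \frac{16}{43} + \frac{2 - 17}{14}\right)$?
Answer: $- \frac{99066}{301} \approx -329.12$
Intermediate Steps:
$\left(70 + 158\right) \left(- \frac{16}{43} + \frac{2 - 17}{14}\right) = 228 \left(\left(-16\right) \frac{1}{43} - \frac{15}{14}\right) = 228 \left(- \frac{16}{43} - \frac{15}{14}\right) = 228 \left(- \frac{869}{602}\right) = - \frac{99066}{301}$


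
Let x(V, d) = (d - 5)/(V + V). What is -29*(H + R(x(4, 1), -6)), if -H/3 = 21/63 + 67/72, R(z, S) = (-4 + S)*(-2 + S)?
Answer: -53041/24 ≈ -2210.0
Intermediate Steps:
x(V, d) = (-5 + d)/(2*V) (x(V, d) = (-5 + d)/((2*V)) = (-5 + d)*(1/(2*V)) = (-5 + d)/(2*V))
H = -91/24 (H = -3*(21/63 + 67/72) = -3*(21*(1/63) + 67*(1/72)) = -3*(⅓ + 67/72) = -3*91/72 = -91/24 ≈ -3.7917)
-29*(H + R(x(4, 1), -6)) = -29*(-91/24 + (8 + (-6)² - 6*(-6))) = -29*(-91/24 + (8 + 36 + 36)) = -29*(-91/24 + 80) = -29*1829/24 = -53041/24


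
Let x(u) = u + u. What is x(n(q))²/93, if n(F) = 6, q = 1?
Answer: 48/31 ≈ 1.5484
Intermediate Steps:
x(u) = 2*u
x(n(q))²/93 = (2*6)²/93 = 12²*(1/93) = 144*(1/93) = 48/31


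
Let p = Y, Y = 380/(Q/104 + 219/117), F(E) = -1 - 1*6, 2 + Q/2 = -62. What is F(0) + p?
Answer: 2929/5 ≈ 585.80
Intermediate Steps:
Q = -128 (Q = -4 + 2*(-62) = -4 - 124 = -128)
F(E) = -7 (F(E) = -1 - 6 = -7)
Y = 2964/5 (Y = 380/(-128/104 + 219/117) = 380/(-128*1/104 + 219*(1/117)) = 380/(-16/13 + 73/39) = 380/(25/39) = 380*(39/25) = 2964/5 ≈ 592.80)
p = 2964/5 ≈ 592.80
F(0) + p = -7 + 2964/5 = 2929/5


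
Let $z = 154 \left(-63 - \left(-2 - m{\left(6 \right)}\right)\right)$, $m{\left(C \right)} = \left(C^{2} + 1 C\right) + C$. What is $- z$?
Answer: $2002$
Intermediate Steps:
$m{\left(C \right)} = C^{2} + 2 C$ ($m{\left(C \right)} = \left(C^{2} + C\right) + C = \left(C + C^{2}\right) + C = C^{2} + 2 C$)
$z = -2002$ ($z = 154 \left(-63 - \left(-2 - 6 \left(2 + 6\right)\right)\right) = 154 \left(-63 + \left(6 + \left(6 \cdot 8 - 4\right)\right)\right) = 154 \left(-63 + \left(6 + \left(48 - 4\right)\right)\right) = 154 \left(-63 + \left(6 + 44\right)\right) = 154 \left(-63 + 50\right) = 154 \left(-13\right) = -2002$)
$- z = \left(-1\right) \left(-2002\right) = 2002$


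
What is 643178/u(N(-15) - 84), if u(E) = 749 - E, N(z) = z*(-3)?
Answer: 321589/394 ≈ 816.22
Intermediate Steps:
N(z) = -3*z
643178/u(N(-15) - 84) = 643178/(749 - (-3*(-15) - 84)) = 643178/(749 - (45 - 84)) = 643178/(749 - 1*(-39)) = 643178/(749 + 39) = 643178/788 = 643178*(1/788) = 321589/394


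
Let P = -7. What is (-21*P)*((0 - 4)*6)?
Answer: -3528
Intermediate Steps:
(-21*P)*((0 - 4)*6) = (-21*(-7))*((0 - 4)*6) = 147*(-4*6) = 147*(-24) = -3528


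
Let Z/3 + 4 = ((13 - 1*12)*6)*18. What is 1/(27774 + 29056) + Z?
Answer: 17730961/56830 ≈ 312.00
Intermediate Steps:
Z = 312 (Z = -12 + 3*(((13 - 1*12)*6)*18) = -12 + 3*(((13 - 12)*6)*18) = -12 + 3*((1*6)*18) = -12 + 3*(6*18) = -12 + 3*108 = -12 + 324 = 312)
1/(27774 + 29056) + Z = 1/(27774 + 29056) + 312 = 1/56830 + 312 = 17730961/56830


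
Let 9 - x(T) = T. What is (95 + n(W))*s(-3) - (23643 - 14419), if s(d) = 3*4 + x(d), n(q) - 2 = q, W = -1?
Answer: -6920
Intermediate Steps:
x(T) = 9 - T
n(q) = 2 + q
s(d) = 21 - d (s(d) = 3*4 + (9 - d) = 12 + (9 - d) = 21 - d)
(95 + n(W))*s(-3) - (23643 - 14419) = (95 + (2 - 1))*(21 - 1*(-3)) - (23643 - 14419) = (95 + 1)*(21 + 3) - 1*9224 = 96*24 - 9224 = 2304 - 9224 = -6920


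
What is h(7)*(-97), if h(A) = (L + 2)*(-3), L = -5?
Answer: -873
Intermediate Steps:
h(A) = 9 (h(A) = (-5 + 2)*(-3) = -3*(-3) = 9)
h(7)*(-97) = 9*(-97) = -873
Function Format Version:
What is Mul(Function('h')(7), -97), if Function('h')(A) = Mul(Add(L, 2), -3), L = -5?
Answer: -873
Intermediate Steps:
Function('h')(A) = 9 (Function('h')(A) = Mul(Add(-5, 2), -3) = Mul(-3, -3) = 9)
Mul(Function('h')(7), -97) = Mul(9, -97) = -873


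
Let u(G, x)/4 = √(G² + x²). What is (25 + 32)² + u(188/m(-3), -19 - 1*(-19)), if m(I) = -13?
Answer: 42989/13 ≈ 3306.8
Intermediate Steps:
u(G, x) = 4*√(G² + x²)
(25 + 32)² + u(188/m(-3), -19 - 1*(-19)) = (25 + 32)² + 4*√((188/(-13))² + (-19 - 1*(-19))²) = 57² + 4*√((188*(-1/13))² + (-19 + 19)²) = 3249 + 4*√((-188/13)² + 0²) = 3249 + 4*√(35344/169 + 0) = 3249 + 4*√(35344/169) = 3249 + 4*(188/13) = 3249 + 752/13 = 42989/13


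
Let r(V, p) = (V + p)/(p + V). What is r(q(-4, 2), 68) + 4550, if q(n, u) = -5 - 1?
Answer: 4551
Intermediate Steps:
q(n, u) = -6
r(V, p) = 1 (r(V, p) = (V + p)/(V + p) = 1)
r(q(-4, 2), 68) + 4550 = 1 + 4550 = 4551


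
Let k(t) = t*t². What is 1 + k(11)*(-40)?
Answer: -53239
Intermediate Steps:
k(t) = t³
1 + k(11)*(-40) = 1 + 11³*(-40) = 1 + 1331*(-40) = 1 - 53240 = -53239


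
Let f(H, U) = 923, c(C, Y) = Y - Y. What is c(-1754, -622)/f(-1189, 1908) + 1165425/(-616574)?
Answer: -1165425/616574 ≈ -1.8902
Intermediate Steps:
c(C, Y) = 0
c(-1754, -622)/f(-1189, 1908) + 1165425/(-616574) = 0/923 + 1165425/(-616574) = 0*(1/923) + 1165425*(-1/616574) = 0 - 1165425/616574 = -1165425/616574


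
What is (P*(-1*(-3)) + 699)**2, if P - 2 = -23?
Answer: 404496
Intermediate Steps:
P = -21 (P = 2 - 23 = -21)
(P*(-1*(-3)) + 699)**2 = (-(-21)*(-3) + 699)**2 = (-21*3 + 699)**2 = (-63 + 699)**2 = 636**2 = 404496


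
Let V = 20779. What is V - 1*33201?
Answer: -12422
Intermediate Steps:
V - 1*33201 = 20779 - 1*33201 = 20779 - 33201 = -12422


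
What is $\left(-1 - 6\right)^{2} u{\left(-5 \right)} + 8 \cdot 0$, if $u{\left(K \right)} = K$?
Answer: $-245$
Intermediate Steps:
$\left(-1 - 6\right)^{2} u{\left(-5 \right)} + 8 \cdot 0 = \left(-1 - 6\right)^{2} \left(-5\right) + 8 \cdot 0 = \left(-7\right)^{2} \left(-5\right) + 0 = 49 \left(-5\right) + 0 = -245 + 0 = -245$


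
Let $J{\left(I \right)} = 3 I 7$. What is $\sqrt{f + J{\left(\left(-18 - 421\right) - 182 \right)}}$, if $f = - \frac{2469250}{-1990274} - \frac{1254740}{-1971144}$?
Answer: $\frac{i \sqrt{348408174176731515718237366}}{163463193894} \approx 114.19 i$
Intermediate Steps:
$f = \frac{920565465095}{490389581682}$ ($f = \left(-2469250\right) \left(- \frac{1}{1990274}\right) - - \frac{313685}{492786} = \frac{1234625}{995137} + \frac{313685}{492786} = \frac{920565465095}{490389581682} \approx 1.8772$)
$J{\left(I \right)} = 21 I$
$\sqrt{f + J{\left(\left(-18 - 421\right) - 182 \right)}} = \sqrt{\frac{920565465095}{490389581682} + 21 \left(\left(-18 - 421\right) - 182\right)} = \sqrt{\frac{920565465095}{490389581682} + 21 \left(-439 - 182\right)} = \sqrt{\frac{920565465095}{490389581682} + 21 \left(-621\right)} = \sqrt{\frac{920565465095}{490389581682} - 13041} = \sqrt{- \frac{6394249969249867}{490389581682}} = \frac{i \sqrt{348408174176731515718237366}}{163463193894}$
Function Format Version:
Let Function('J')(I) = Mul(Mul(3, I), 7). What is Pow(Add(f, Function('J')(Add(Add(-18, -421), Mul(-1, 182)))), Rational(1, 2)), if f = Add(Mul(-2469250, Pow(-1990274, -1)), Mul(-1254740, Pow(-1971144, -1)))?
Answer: Mul(Rational(1, 163463193894), I, Pow(348408174176731515718237366, Rational(1, 2))) ≈ Mul(114.19, I)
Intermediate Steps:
f = Rational(920565465095, 490389581682) (f = Add(Mul(-2469250, Rational(-1, 1990274)), Mul(-1254740, Rational(-1, 1971144))) = Add(Rational(1234625, 995137), Rational(313685, 492786)) = Rational(920565465095, 490389581682) ≈ 1.8772)
Function('J')(I) = Mul(21, I)
Pow(Add(f, Function('J')(Add(Add(-18, -421), Mul(-1, 182)))), Rational(1, 2)) = Pow(Add(Rational(920565465095, 490389581682), Mul(21, Add(Add(-18, -421), Mul(-1, 182)))), Rational(1, 2)) = Pow(Add(Rational(920565465095, 490389581682), Mul(21, Add(-439, -182))), Rational(1, 2)) = Pow(Add(Rational(920565465095, 490389581682), Mul(21, -621)), Rational(1, 2)) = Pow(Add(Rational(920565465095, 490389581682), -13041), Rational(1, 2)) = Pow(Rational(-6394249969249867, 490389581682), Rational(1, 2)) = Mul(Rational(1, 163463193894), I, Pow(348408174176731515718237366, Rational(1, 2)))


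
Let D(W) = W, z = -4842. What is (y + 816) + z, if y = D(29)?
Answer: -3997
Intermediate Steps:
y = 29
(y + 816) + z = (29 + 816) - 4842 = 845 - 4842 = -3997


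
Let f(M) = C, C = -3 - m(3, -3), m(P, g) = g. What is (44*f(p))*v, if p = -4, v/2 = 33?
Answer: 0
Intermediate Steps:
v = 66 (v = 2*33 = 66)
C = 0 (C = -3 - 1*(-3) = -3 + 3 = 0)
f(M) = 0
(44*f(p))*v = (44*0)*66 = 0*66 = 0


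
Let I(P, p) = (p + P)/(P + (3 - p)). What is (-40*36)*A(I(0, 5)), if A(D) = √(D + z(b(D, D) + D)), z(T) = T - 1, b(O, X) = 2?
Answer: -2880*I ≈ -2880.0*I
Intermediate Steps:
I(P, p) = (P + p)/(3 + P - p)
z(T) = -1 + T
A(D) = √(1 + 2*D) (A(D) = √(D + (-1 + (2 + D))) = √(D + (1 + D)) = √(1 + 2*D))
(-40*36)*A(I(0, 5)) = (-40*36)*√(1 + 2*((0 + 5)/(3 + 0 - 1*5))) = -1440*√(1 + 2*(5/(3 + 0 - 5))) = -1440*√(1 + 2*(5/(-2))) = -1440*√(1 + 2*(-½*5)) = -1440*√(1 + 2*(-5/2)) = -1440*√(1 - 5) = -2880*I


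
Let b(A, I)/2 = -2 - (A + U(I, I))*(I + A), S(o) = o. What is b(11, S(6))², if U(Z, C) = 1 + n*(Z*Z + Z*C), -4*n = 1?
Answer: 40000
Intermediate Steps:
n = -¼ (n = -¼*1 = -¼ ≈ -0.25000)
U(Z, C) = 1 - Z²/4 - C*Z/4 (U(Z, C) = 1 - (Z*Z + Z*C)/4 = 1 - (Z² + C*Z)/4 = 1 + (-Z²/4 - C*Z/4) = 1 - Z²/4 - C*Z/4)
b(A, I) = -4 - 2*(A + I)*(1 + A - I²/2) (b(A, I) = 2*(-2 - (A + (1 - I²/4 - I*I/4))*(I + A)) = 2*(-2 - (A + (1 - I²/4 - I²/4))*(A + I)) = 2*(-2 - (A + (1 - I²/2))*(A + I)) = 2*(-2 - (1 + A - I²/2)*(A + I)) = 2*(-2 - (A + I)*(1 + A - I²/2)) = -4 - 2*(A + I)*(1 + A - I²/2))
b(11, S(6))² = (-4 - 2*11² + 11*(-2 + 6²) + 6*(-2 + 6²) - 2*11*6)² = (-4 - 2*121 + 11*(-2 + 36) + 6*(-2 + 36) - 132)² = (-4 - 242 + 11*34 + 6*34 - 132)² = (-4 - 242 + 374 + 204 - 132)² = 200² = 40000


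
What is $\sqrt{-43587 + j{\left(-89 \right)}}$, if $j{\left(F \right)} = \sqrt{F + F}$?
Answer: $\sqrt{-43587 + i \sqrt{178}} \approx 0.032 + 208.77 i$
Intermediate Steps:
$j{\left(F \right)} = \sqrt{2} \sqrt{F}$ ($j{\left(F \right)} = \sqrt{2 F} = \sqrt{2} \sqrt{F}$)
$\sqrt{-43587 + j{\left(-89 \right)}} = \sqrt{-43587 + \sqrt{2} \sqrt{-89}} = \sqrt{-43587 + \sqrt{2} i \sqrt{89}} = \sqrt{-43587 + i \sqrt{178}}$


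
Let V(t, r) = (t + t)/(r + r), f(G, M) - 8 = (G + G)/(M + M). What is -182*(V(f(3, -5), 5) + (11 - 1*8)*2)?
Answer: -34034/25 ≈ -1361.4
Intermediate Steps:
f(G, M) = 8 + G/M (f(G, M) = 8 + (G + G)/(M + M) = 8 + (2*G)/((2*M)) = 8 + (2*G)*(1/(2*M)) = 8 + G/M)
V(t, r) = t/r (V(t, r) = (2*t)/((2*r)) = (2*t)*(1/(2*r)) = t/r)
-182*(V(f(3, -5), 5) + (11 - 1*8)*2) = -182*((8 + 3/(-5))/5 + (11 - 1*8)*2) = -182*((8 + 3*(-⅕))*(⅕) + (11 - 8)*2) = -182*((8 - ⅗)*(⅕) + 3*2) = -182*((37/5)*(⅕) + 6) = -182*(37/25 + 6) = -182*187/25 = -34034/25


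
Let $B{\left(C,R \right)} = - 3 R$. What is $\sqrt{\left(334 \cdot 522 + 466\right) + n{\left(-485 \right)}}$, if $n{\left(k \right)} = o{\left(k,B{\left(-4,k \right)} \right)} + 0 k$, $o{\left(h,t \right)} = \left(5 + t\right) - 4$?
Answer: $\sqrt{176270} \approx 419.85$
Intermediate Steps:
$o{\left(h,t \right)} = 1 + t$
$n{\left(k \right)} = 1 - 3 k$ ($n{\left(k \right)} = \left(1 - 3 k\right) + 0 k = \left(1 - 3 k\right) + 0 = 1 - 3 k$)
$\sqrt{\left(334 \cdot 522 + 466\right) + n{\left(-485 \right)}} = \sqrt{\left(334 \cdot 522 + 466\right) + \left(1 - -1455\right)} = \sqrt{\left(174348 + 466\right) + \left(1 + 1455\right)} = \sqrt{174814 + 1456} = \sqrt{176270}$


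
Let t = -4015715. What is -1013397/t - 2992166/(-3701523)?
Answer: 1433345290211/1351296493995 ≈ 1.0607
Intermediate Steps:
-1013397/t - 2992166/(-3701523) = -1013397/(-4015715) - 2992166/(-3701523) = -1013397*(-1/4015715) - 2992166*(-1/3701523) = 92127/365065 + 2992166/3701523 = 1433345290211/1351296493995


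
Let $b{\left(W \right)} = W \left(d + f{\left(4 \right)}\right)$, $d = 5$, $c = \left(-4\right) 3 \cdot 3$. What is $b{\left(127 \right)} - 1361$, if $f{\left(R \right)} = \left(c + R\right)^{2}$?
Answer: $129322$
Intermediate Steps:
$c = -36$ ($c = \left(-12\right) 3 = -36$)
$f{\left(R \right)} = \left(-36 + R\right)^{2}$
$b{\left(W \right)} = 1029 W$ ($b{\left(W \right)} = W \left(5 + \left(-36 + 4\right)^{2}\right) = W \left(5 + \left(-32\right)^{2}\right) = W \left(5 + 1024\right) = W 1029 = 1029 W$)
$b{\left(127 \right)} - 1361 = 1029 \cdot 127 - 1361 = 130683 - 1361 = 129322$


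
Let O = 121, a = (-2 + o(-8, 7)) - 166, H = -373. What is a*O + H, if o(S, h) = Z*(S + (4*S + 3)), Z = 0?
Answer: -20701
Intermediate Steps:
o(S, h) = 0 (o(S, h) = 0*(S + (4*S + 3)) = 0*(S + (3 + 4*S)) = 0*(3 + 5*S) = 0)
a = -168 (a = (-2 + 0) - 166 = -2 - 166 = -168)
a*O + H = -168*121 - 373 = -20328 - 373 = -20701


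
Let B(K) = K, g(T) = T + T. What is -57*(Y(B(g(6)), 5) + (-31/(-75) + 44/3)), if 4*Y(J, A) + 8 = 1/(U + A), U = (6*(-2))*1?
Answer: -520467/700 ≈ -743.52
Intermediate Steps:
g(T) = 2*T
U = -12 (U = -12*1 = -12)
Y(J, A) = -2 + 1/(4*(-12 + A))
-57*(Y(B(g(6)), 5) + (-31/(-75) + 44/3)) = -57*((97 - 8*5)/(4*(-12 + 5)) + (-31/(-75) + 44/3)) = -57*((¼)*(97 - 40)/(-7) + (-31*(-1/75) + 44*(⅓))) = -57*((¼)*(-⅐)*57 + (31/75 + 44/3)) = -57*(-57/28 + 377/25) = -57*9131/700 = -520467/700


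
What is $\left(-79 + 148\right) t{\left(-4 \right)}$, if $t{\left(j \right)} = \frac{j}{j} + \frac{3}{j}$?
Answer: $\frac{69}{4} \approx 17.25$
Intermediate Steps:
$t{\left(j \right)} = 1 + \frac{3}{j}$
$\left(-79 + 148\right) t{\left(-4 \right)} = \left(-79 + 148\right) \frac{3 - 4}{-4} = 69 \left(\left(- \frac{1}{4}\right) \left(-1\right)\right) = 69 \cdot \frac{1}{4} = \frac{69}{4}$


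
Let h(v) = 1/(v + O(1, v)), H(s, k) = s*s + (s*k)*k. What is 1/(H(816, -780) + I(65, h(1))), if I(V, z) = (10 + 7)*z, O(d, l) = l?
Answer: 2/994240529 ≈ 2.0116e-9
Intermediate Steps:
H(s, k) = s² + s*k² (H(s, k) = s² + (k*s)*k = s² + s*k²)
h(v) = 1/(2*v) (h(v) = 1/(v + v) = 1/(2*v))
I(V, z) = 17*z
1/(H(816, -780) + I(65, h(1))) = 1/(816*(816 + (-780)²) + 17*((½)/1)) = 1/(816*(816 + 608400) + 17*((½)*1)) = 1/(816*609216 + 17*(½)) = 1/(497120256 + 17/2) = 1/(994240529/2) = 2/994240529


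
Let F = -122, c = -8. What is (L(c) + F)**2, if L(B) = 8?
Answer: 12996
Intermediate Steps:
(L(c) + F)**2 = (8 - 122)**2 = (-114)**2 = 12996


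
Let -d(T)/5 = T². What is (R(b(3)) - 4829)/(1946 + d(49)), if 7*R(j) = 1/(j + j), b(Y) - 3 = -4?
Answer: 67607/140826 ≈ 0.48007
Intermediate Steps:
b(Y) = -1 (b(Y) = 3 - 4 = -1)
R(j) = 1/(14*j) (R(j) = 1/(7*(j + j)) = 1/(7*((2*j))) = (1/(2*j))/7 = 1/(14*j))
d(T) = -5*T²
(R(b(3)) - 4829)/(1946 + d(49)) = ((1/14)/(-1) - 4829)/(1946 - 5*49²) = ((1/14)*(-1) - 4829)/(1946 - 5*2401) = (-1/14 - 4829)/(1946 - 12005) = -67607/14/(-10059) = -67607/14*(-1/10059) = 67607/140826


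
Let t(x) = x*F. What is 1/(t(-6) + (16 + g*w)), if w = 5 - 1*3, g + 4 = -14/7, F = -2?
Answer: 1/16 ≈ 0.062500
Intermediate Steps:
t(x) = -2*x (t(x) = x*(-2) = -2*x)
g = -6 (g = -4 - 14/7 = -4 - 14*1/7 = -4 - 2 = -6)
w = 2 (w = 5 - 3 = 2)
1/(t(-6) + (16 + g*w)) = 1/(-2*(-6) + (16 - 6*2)) = 1/(12 + (16 - 12)) = 1/(12 + 4) = 1/16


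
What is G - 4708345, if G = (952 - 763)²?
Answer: -4672624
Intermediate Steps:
G = 35721 (G = 189² = 35721)
G - 4708345 = 35721 - 4708345 = -4672624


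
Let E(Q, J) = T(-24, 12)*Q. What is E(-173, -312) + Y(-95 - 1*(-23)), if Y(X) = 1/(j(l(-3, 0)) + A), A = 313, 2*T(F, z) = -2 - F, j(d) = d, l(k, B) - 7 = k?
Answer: -603250/317 ≈ -1903.0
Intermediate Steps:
l(k, B) = 7 + k
T(F, z) = -1 - F/2 (T(F, z) = (-2 - F)/2 = -1 - F/2)
Y(X) = 1/317 (Y(X) = 1/((7 - 3) + 313) = 1/(4 + 313) = 1/317)
E(Q, J) = 11*Q (E(Q, J) = (-1 - 1/2*(-24))*Q = (-1 + 12)*Q = 11*Q)
E(-173, -312) + Y(-95 - 1*(-23)) = 11*(-173) + 1/317 = -1903 + 1/317 = -603250/317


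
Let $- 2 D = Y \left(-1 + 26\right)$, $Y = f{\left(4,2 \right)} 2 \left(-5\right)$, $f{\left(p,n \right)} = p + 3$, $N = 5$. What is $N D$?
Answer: $4375$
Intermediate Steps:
$f{\left(p,n \right)} = 3 + p$
$Y = -70$ ($Y = \left(3 + 4\right) 2 \left(-5\right) = 7 \left(-10\right) = -70$)
$D = 875$ ($D = - \frac{\left(-70\right) \left(-1 + 26\right)}{2} = - \frac{\left(-70\right) 25}{2} = \left(- \frac{1}{2}\right) \left(-1750\right) = 875$)
$N D = 5 \cdot 875 = 4375$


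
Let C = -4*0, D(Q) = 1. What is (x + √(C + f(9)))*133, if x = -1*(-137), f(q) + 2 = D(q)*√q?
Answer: 18354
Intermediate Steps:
f(q) = -2 + √q (f(q) = -2 + 1*√q = -2 + √q)
C = 0
x = 137
(x + √(C + f(9)))*133 = (137 + √(0 + (-2 + √9)))*133 = (137 + √(0 + (-2 + 3)))*133 = (137 + √(0 + 1))*133 = (137 + √1)*133 = (137 + 1)*133 = 138*133 = 18354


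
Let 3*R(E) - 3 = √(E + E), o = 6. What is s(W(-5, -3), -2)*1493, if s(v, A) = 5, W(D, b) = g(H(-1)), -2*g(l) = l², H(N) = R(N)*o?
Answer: 7465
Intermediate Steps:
R(E) = 1 + √2*√E/3 (R(E) = 1 + √(E + E)/3 = 1 + √(2*E)/3 = 1 + (√2*√E)/3 = 1 + √2*√E/3)
H(N) = 6 + 2*√2*√N (H(N) = (1 + √2*√N/3)*6 = 6 + 2*√2*√N)
g(l) = -l²/2
W(D, b) = -(6 + 2*I*√2)²/2 (W(D, b) = -(6 + 2*√2*√(-1))²/2 = -(6 + 2*√2*I)²/2 = -(6 + 2*I*√2)²/2)
s(W(-5, -3), -2)*1493 = 5*1493 = 7465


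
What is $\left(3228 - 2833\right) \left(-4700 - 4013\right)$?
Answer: $-3441635$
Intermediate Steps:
$\left(3228 - 2833\right) \left(-4700 - 4013\right) = 395 \left(-8713\right) = -3441635$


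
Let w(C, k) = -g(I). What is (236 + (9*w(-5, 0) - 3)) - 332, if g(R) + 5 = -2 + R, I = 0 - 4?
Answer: 0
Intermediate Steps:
I = -4
g(R) = -7 + R (g(R) = -5 + (-2 + R) = -7 + R)
w(C, k) = 11 (w(C, k) = -(-7 - 4) = -1*(-11) = 11)
(236 + (9*w(-5, 0) - 3)) - 332 = (236 + (9*11 - 3)) - 332 = (236 + (99 - 3)) - 332 = (236 + 96) - 332 = 332 - 332 = 0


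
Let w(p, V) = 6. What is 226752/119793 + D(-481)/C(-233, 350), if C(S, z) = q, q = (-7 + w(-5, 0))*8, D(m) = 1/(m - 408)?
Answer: 537593339/283989272 ≈ 1.8930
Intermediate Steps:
D(m) = 1/(-408 + m)
q = -8 (q = (-7 + 6)*8 = -1*8 = -8)
C(S, z) = -8
226752/119793 + D(-481)/C(-233, 350) = 226752/119793 + 1/(-408 - 481*(-8)) = 226752*(1/119793) - ⅛/(-889) = 75584/39931 - 1/889*(-⅛) = 75584/39931 + 1/7112 = 537593339/283989272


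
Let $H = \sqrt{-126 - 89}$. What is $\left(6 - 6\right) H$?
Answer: $0$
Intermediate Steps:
$H = i \sqrt{215}$ ($H = \sqrt{-215} = i \sqrt{215} \approx 14.663 i$)
$\left(6 - 6\right) H = \left(6 - 6\right) i \sqrt{215} = 0 i \sqrt{215} = 0$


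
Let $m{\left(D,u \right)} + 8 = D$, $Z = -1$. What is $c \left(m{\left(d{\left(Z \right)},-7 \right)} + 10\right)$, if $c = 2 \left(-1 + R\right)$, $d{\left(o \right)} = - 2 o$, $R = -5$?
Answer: $-48$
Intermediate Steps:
$c = -12$ ($c = 2 \left(-1 - 5\right) = 2 \left(-6\right) = -12$)
$m{\left(D,u \right)} = -8 + D$
$c \left(m{\left(d{\left(Z \right)},-7 \right)} + 10\right) = - 12 \left(\left(-8 - -2\right) + 10\right) = - 12 \left(\left(-8 + 2\right) + 10\right) = - 12 \left(-6 + 10\right) = \left(-12\right) 4 = -48$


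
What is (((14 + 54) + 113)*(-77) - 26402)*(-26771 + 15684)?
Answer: 447238493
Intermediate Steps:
(((14 + 54) + 113)*(-77) - 26402)*(-26771 + 15684) = ((68 + 113)*(-77) - 26402)*(-11087) = (181*(-77) - 26402)*(-11087) = (-13937 - 26402)*(-11087) = -40339*(-11087) = 447238493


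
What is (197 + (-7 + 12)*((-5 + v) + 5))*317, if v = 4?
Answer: 68789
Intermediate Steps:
(197 + (-7 + 12)*((-5 + v) + 5))*317 = (197 + (-7 + 12)*((-5 + 4) + 5))*317 = (197 + 5*(-1 + 5))*317 = (197 + 5*4)*317 = (197 + 20)*317 = 217*317 = 68789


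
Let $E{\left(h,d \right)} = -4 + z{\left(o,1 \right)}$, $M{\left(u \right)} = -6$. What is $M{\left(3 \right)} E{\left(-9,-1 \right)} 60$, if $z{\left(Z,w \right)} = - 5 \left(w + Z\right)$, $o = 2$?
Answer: $6840$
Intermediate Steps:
$z{\left(Z,w \right)} = - 5 Z - 5 w$ ($z{\left(Z,w \right)} = - 5 \left(Z + w\right) = - 5 Z - 5 w$)
$E{\left(h,d \right)} = -19$ ($E{\left(h,d \right)} = -4 - 15 = -19$)
$M{\left(3 \right)} E{\left(-9,-1 \right)} 60 = \left(-6\right) \left(-19\right) 60 = 114 \cdot 60 = 6840$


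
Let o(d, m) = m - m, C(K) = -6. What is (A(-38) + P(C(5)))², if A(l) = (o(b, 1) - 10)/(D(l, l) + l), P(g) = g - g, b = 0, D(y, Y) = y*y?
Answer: 25/494209 ≈ 5.0586e-5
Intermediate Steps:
D(y, Y) = y²
o(d, m) = 0
P(g) = 0
A(l) = -10/(l + l²) (A(l) = (0 - 10)/(l² + l) = -10/(l + l²))
(A(-38) + P(C(5)))² = (-10/(-38*(1 - 38)) + 0)² = (-10*(-1/38)/(-37) + 0)² = (-10*(-1/38)*(-1/37) + 0)² = (-5/703 + 0)² = (-5/703)² = 25/494209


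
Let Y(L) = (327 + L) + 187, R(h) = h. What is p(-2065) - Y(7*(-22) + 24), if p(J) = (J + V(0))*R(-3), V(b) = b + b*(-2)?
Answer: 5811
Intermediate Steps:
V(b) = -b (V(b) = b - 2*b = -b)
p(J) = -3*J (p(J) = (J - 1*0)*(-3) = (J + 0)*(-3) = J*(-3) = -3*J)
Y(L) = 514 + L
p(-2065) - Y(7*(-22) + 24) = -3*(-2065) - (514 + (7*(-22) + 24)) = 6195 - (514 + (-154 + 24)) = 6195 - (514 - 130) = 6195 - 1*384 = 6195 - 384 = 5811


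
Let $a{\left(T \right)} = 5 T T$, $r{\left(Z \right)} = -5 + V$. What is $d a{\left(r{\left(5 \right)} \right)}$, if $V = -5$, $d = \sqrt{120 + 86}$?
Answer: $500 \sqrt{206} \approx 7176.4$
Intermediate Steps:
$d = \sqrt{206} \approx 14.353$
$r{\left(Z \right)} = -10$ ($r{\left(Z \right)} = -5 - 5 = -10$)
$a{\left(T \right)} = 5 T^{2}$
$d a{\left(r{\left(5 \right)} \right)} = \sqrt{206} \cdot 5 \left(-10\right)^{2} = \sqrt{206} \cdot 5 \cdot 100 = \sqrt{206} \cdot 500 = 500 \sqrt{206}$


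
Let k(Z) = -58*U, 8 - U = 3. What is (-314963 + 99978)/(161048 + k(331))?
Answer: -214985/160758 ≈ -1.3373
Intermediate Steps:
U = 5 (U = 8 - 1*3 = 8 - 3 = 5)
k(Z) = -290 (k(Z) = -58*5 = -290)
(-314963 + 99978)/(161048 + k(331)) = (-314963 + 99978)/(161048 - 290) = -214985/160758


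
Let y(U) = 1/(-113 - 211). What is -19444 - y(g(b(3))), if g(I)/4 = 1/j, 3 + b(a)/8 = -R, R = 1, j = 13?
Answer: -6299855/324 ≈ -19444.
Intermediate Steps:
b(a) = -32 (b(a) = -24 + 8*(-1*1) = -24 + 8*(-1) = -24 - 8 = -32)
g(I) = 4/13
y(U) = -1/324 (y(U) = 1/(-324) = -1/324)
-19444 - y(g(b(3))) = -19444 - 1*(-1/324) = -19444 + 1/324 = -6299855/324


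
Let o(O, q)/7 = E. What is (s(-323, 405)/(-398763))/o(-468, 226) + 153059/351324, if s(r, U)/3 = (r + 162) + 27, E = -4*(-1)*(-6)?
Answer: 7911740323/18160464546 ≈ 0.43566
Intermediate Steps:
E = -24 (E = 4*(-6) = -24)
o(O, q) = -168 (o(O, q) = 7*(-24) = -168)
s(r, U) = 567 + 3*r (s(r, U) = 3*((r + 162) + 27) = 3*((162 + r) + 27) = 3*(189 + r) = 567 + 3*r)
(s(-323, 405)/(-398763))/o(-468, 226) + 153059/351324 = ((567 + 3*(-323))/(-398763))/(-168) + 153059/351324 = ((567 - 969)*(-1/398763))*(-1/168) + 153059*(1/351324) = -402*(-1/398763)*(-1/168) + 153059/351324 = (134/132921)*(-1/168) + 153059/351324 = -67/11165364 + 153059/351324 = 7911740323/18160464546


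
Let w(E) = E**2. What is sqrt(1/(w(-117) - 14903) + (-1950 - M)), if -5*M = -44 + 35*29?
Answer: I*sqrt(64692305770)/6070 ≈ 41.902*I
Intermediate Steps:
M = -971/5 (M = -(-44 + 35*29)/5 = -(-44 + 1015)/5 = -1/5*971 = -971/5 ≈ -194.20)
sqrt(1/(w(-117) - 14903) + (-1950 - M)) = sqrt(1/((-117)**2 - 14903) + (-1950 - 1*(-971/5))) = sqrt(1/(13689 - 14903) + (-1950 + 971/5)) = sqrt(1/(-1214) - 8779/5) = sqrt(-1/1214 - 8779/5) = sqrt(-10657711/6070) = I*sqrt(64692305770)/6070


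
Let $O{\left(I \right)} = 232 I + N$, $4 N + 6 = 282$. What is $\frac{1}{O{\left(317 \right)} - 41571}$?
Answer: $\frac{1}{32042} \approx 3.1209 \cdot 10^{-5}$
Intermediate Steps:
$N = 69$ ($N = - \frac{3}{2} + \frac{1}{4} \cdot 282 = - \frac{3}{2} + \frac{141}{2} = 69$)
$O{\left(I \right)} = 69 + 232 I$ ($O{\left(I \right)} = 232 I + 69 = 69 + 232 I$)
$\frac{1}{O{\left(317 \right)} - 41571} = \frac{1}{\left(69 + 232 \cdot 317\right) - 41571} = \frac{1}{\left(69 + 73544\right) - 41571} = \frac{1}{73613 - 41571} = \frac{1}{32042}$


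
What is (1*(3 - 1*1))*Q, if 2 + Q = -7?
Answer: -18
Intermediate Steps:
Q = -9 (Q = -2 - 7 = -9)
(1*(3 - 1*1))*Q = (1*(3 - 1*1))*(-9) = (1*(3 - 1))*(-9) = (1*2)*(-9) = 2*(-9) = -18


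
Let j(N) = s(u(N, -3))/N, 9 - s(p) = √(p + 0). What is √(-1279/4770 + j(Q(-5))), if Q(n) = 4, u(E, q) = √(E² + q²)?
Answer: √(5010355 - 632025*√5)/1590 ≈ 1.1928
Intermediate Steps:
s(p) = 9 - √p (s(p) = 9 - √(p + 0) = 9 - √p)
j(N) = (9 - (9 + N²)^(¼))/N (j(N) = (9 - √(√(N² + (-3)²)))/N = (9 - √(√(N² + 9)))/N = (9 - √(√(9 + N²)))/N = (9 - (9 + N²)^(¼))/N)
√(-1279/4770 + j(Q(-5))) = √(-1279/4770 + (9 - (9 + 4²)^(¼))/4) = √(-1279*1/4770 + (9 - (9 + 16)^(¼))/4) = √(-1279/4770 + (9 - 25^(¼))/4) = √(-1279/4770 + (9 - √5)/4) = √(-1279/4770 + (9/4 - √5/4)) = √(18907/9540 - √5/4)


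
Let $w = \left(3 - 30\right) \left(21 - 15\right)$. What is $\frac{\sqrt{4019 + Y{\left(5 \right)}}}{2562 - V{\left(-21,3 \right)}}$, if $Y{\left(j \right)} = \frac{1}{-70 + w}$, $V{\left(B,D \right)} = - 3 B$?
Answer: $\frac{\sqrt{54079606}}{289884} \approx 0.025368$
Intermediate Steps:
$w = -162$ ($w = \left(-27\right) 6 = -162$)
$Y{\left(j \right)} = - \frac{1}{232}$ ($Y{\left(j \right)} = \frac{1}{-70 - 162} = \frac{1}{-232} = - \frac{1}{232}$)
$\frac{\sqrt{4019 + Y{\left(5 \right)}}}{2562 - V{\left(-21,3 \right)}} = \frac{\sqrt{4019 - \frac{1}{232}}}{2562 - \left(-3\right) \left(-21\right)} = \frac{\sqrt{\frac{932407}{232}}}{2562 - 63} = \frac{\frac{1}{116} \sqrt{54079606}}{2562 - 63} = \frac{\frac{1}{116} \sqrt{54079606}}{2499} = \frac{\sqrt{54079606}}{116} \cdot \frac{1}{2499} = \frac{\sqrt{54079606}}{289884}$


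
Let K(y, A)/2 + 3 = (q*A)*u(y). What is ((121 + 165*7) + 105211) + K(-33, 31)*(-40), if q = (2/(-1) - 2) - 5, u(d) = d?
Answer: -629833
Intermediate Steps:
q = -9 (q = (2*(-1) - 2) - 5 = (-2 - 2) - 5 = -4 - 5 = -9)
K(y, A) = -6 - 18*A*y (K(y, A) = -6 + 2*((-9*A)*y) = -6 + 2*(-9*A*y) = -6 - 18*A*y)
((121 + 165*7) + 105211) + K(-33, 31)*(-40) = ((121 + 165*7) + 105211) + (-6 - 18*31*(-33))*(-40) = ((121 + 1155) + 105211) + (-6 + 18414)*(-40) = (1276 + 105211) + 18408*(-40) = 106487 - 736320 = -629833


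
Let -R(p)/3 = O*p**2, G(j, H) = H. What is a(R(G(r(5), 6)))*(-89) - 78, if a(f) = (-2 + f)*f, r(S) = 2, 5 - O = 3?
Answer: -4190910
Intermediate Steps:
O = 2 (O = 5 - 1*3 = 5 - 3 = 2)
R(p) = -6*p**2
a(f) = f*(-2 + f)
a(R(G(r(5), 6)))*(-89) - 78 = ((-6*6**2)*(-2 - 6*6**2))*(-89) - 78 = ((-6*36)*(-2 - 6*36))*(-89) - 78 = -216*(-2 - 216)*(-89) - 78 = -216*(-218)*(-89) - 78 = 47088*(-89) - 78 = -4190832 - 78 = -4190910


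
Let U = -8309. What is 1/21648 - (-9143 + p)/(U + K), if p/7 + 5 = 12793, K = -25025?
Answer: 869974019/360807216 ≈ 2.4112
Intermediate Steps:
p = 89516 (p = -35 + 7*12793 = -35 + 89551 = 89516)
1/21648 - (-9143 + p)/(U + K) = 1/21648 - (-9143 + 89516)/(-8309 - 25025) = 1/21648 - 80373/(-33334) = 1/21648 - 80373*(-1)/33334 = 1/21648 - 1*(-80373/33334) = 1/21648 + 80373/33334 = 869974019/360807216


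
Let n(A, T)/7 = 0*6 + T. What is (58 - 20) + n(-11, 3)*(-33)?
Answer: -655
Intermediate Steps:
n(A, T) = 7*T (n(A, T) = 7*(0*6 + T) = 7*(0 + T) = 7*T)
(58 - 20) + n(-11, 3)*(-33) = (58 - 20) + (7*3)*(-33) = 38 + 21*(-33) = 38 - 693 = -655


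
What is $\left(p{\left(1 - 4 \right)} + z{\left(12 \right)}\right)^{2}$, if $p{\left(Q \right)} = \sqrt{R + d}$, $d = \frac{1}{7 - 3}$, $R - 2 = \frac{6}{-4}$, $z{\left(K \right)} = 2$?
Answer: $\frac{\left(4 + \sqrt{3}\right)^{2}}{4} \approx 8.2141$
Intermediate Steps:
$R = \frac{1}{2}$ ($R = 2 + \frac{6}{-4} = 2 + 6 \left(- \frac{1}{4}\right) = 2 - \frac{3}{2} = \frac{1}{2} \approx 0.5$)
$d = \frac{1}{4} \approx 0.25$
$p{\left(Q \right)} = \frac{\sqrt{3}}{2}$ ($p{\left(Q \right)} = \sqrt{\frac{1}{2} + \frac{1}{4}} = \sqrt{\frac{3}{4}} = \frac{\sqrt{3}}{2}$)
$\left(p{\left(1 - 4 \right)} + z{\left(12 \right)}\right)^{2} = \left(\frac{\sqrt{3}}{2} + 2\right)^{2} = \left(2 + \frac{\sqrt{3}}{2}\right)^{2}$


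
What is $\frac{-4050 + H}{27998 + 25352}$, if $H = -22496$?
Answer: $- \frac{13273}{26675} \approx -0.49758$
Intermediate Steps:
$\frac{-4050 + H}{27998 + 25352} = \frac{-4050 - 22496}{27998 + 25352} = - \frac{26546}{53350} = \left(-26546\right) \frac{1}{53350} = - \frac{13273}{26675}$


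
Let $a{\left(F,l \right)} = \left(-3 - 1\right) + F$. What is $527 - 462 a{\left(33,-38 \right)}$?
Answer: $-12871$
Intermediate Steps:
$a{\left(F,l \right)} = -4 + F$
$527 - 462 a{\left(33,-38 \right)} = 527 - 462 \left(-4 + 33\right) = 527 - 13398 = -12871$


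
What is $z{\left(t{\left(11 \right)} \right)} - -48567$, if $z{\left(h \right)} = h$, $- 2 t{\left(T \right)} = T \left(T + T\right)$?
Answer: $48446$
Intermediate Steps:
$t{\left(T \right)} = - T^{2}$ ($t{\left(T \right)} = - \frac{T \left(T + T\right)}{2} = - \frac{T 2 T}{2} = - \frac{2 T^{2}}{2} = - T^{2}$)
$z{\left(t{\left(11 \right)} \right)} - -48567 = - 11^{2} - -48567 = \left(-1\right) 121 + 48567 = -121 + 48567 = 48446$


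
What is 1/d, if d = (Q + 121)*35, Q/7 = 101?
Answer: 1/28980 ≈ 3.4507e-5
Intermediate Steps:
Q = 707 (Q = 7*101 = 707)
d = 28980 (d = (707 + 121)*35 = 828*35 = 28980)
1/d = 1/28980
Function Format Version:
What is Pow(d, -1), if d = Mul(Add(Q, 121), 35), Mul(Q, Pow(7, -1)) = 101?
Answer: Rational(1, 28980) ≈ 3.4507e-5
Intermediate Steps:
Q = 707 (Q = Mul(7, 101) = 707)
d = 28980 (d = Mul(Add(707, 121), 35) = Mul(828, 35) = 28980)
Pow(d, -1) = Pow(28980, -1) = Rational(1, 28980)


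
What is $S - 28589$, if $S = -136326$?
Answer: $-164915$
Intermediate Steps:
$S - 28589 = -136326 - 28589 = -164915$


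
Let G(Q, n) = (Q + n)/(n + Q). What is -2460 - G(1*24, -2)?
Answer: -2461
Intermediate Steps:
G(Q, n) = 1 (G(Q, n) = (Q + n)/(Q + n) = 1)
-2460 - G(1*24, -2) = -2460 - 1*1 = -2460 - 1 = -2461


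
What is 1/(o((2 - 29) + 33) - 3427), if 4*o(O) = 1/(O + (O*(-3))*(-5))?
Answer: -384/1315967 ≈ -0.00029180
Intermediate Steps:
o(O) = 1/(64*O) (o(O) = 1/(4*(O + (O*(-3))*(-5))) = 1/(4*(O - 3*O*(-5))) = 1/(4*(O + 15*O)) = 1/(4*((16*O))) = (1/(16*O))/4 = 1/(64*O))
1/(o((2 - 29) + 33) - 3427) = 1/(1/(64*((2 - 29) + 33)) - 3427) = 1/(1/(64*(-27 + 33)) - 3427) = 1/((1/64)/6 - 3427) = 1/((1/64)*(⅙) - 3427) = 1/(1/384 - 3427) = 1/(-1315967/384) = -384/1315967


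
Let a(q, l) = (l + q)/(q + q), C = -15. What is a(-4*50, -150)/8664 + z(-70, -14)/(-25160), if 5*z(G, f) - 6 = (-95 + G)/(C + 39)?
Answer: 14707/136241400 ≈ 0.00010795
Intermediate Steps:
z(G, f) = 49/120 + G/120 (z(G, f) = 6/5 + ((-95 + G)/(-15 + 39))/5 = 6/5 + ((-95 + G)/24)/5 = 6/5 + ((-95 + G)*(1/24))/5 = 6/5 + (-95/24 + G/24)/5 = 6/5 + (-19/24 + G/120) = 49/120 + G/120)
a(q, l) = (l + q)/(2*q) (a(q, l) = (l + q)/((2*q)) = (l + q)*(1/(2*q)) = (l + q)/(2*q))
a(-4*50, -150)/8664 + z(-70, -14)/(-25160) = ((-150 - 4*50)/(2*((-4*50))))/8664 + (49/120 + (1/120)*(-70))/(-25160) = ((½)*(-150 - 200)/(-200))*(1/8664) + (49/120 - 7/12)*(-1/25160) = ((½)*(-1/200)*(-350))*(1/8664) - 7/40*(-1/25160) = (7/8)*(1/8664) + 7/1006400 = 7/69312 + 7/1006400 = 14707/136241400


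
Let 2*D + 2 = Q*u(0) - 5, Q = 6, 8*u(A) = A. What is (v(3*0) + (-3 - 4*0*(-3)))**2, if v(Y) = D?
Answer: 169/4 ≈ 42.250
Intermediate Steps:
u(A) = A/8
D = -7/2 (D = -1 + (6*((1/8)*0) - 5)/2 = -1 + (6*0 - 5)/2 = -1 + (0 - 5)/2 = -1 + (1/2)*(-5) = -1 - 5/2 = -7/2 ≈ -3.5000)
v(Y) = -7/2
(v(3*0) + (-3 - 4*0*(-3)))**2 = (-7/2 + (-3 - 4*0*(-3)))**2 = (-7/2 + (-3 + 0*(-3)))**2 = (-7/2 + (-3 + 0))**2 = (-7/2 - 3)**2 = (-13/2)**2 = 169/4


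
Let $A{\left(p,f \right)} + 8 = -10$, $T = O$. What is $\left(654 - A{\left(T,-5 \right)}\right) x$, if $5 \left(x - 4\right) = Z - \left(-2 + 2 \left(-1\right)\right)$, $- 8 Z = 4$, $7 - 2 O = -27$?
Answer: $\frac{15792}{5} \approx 3158.4$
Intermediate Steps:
$O = 17$ ($O = \frac{7}{2} - - \frac{27}{2} = \frac{7}{2} + \frac{27}{2} = 17$)
$T = 17$
$A{\left(p,f \right)} = -18$ ($A{\left(p,f \right)} = -8 - 10 = -18$)
$Z = - \frac{1}{2}$ ($Z = \left(- \frac{1}{8}\right) 4 = - \frac{1}{2} \approx -0.5$)
$x = \frac{47}{10}$ ($x = 4 + \frac{- \frac{1}{2} - \left(-2 + 2 \left(-1\right)\right)}{5} = 4 + \frac{- \frac{1}{2} - \left(-2 - 2\right)}{5} = 4 + \frac{- \frac{1}{2} - -4}{5} = 4 + \frac{- \frac{1}{2} + 4}{5} = 4 + \frac{1}{5} \cdot \frac{7}{2} = 4 + \frac{7}{10} = \frac{47}{10} \approx 4.7$)
$\left(654 - A{\left(T,-5 \right)}\right) x = \left(654 - -18\right) \frac{47}{10} = \left(654 + 18\right) \frac{47}{10} = 672 \cdot \frac{47}{10} = \frac{15792}{5}$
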